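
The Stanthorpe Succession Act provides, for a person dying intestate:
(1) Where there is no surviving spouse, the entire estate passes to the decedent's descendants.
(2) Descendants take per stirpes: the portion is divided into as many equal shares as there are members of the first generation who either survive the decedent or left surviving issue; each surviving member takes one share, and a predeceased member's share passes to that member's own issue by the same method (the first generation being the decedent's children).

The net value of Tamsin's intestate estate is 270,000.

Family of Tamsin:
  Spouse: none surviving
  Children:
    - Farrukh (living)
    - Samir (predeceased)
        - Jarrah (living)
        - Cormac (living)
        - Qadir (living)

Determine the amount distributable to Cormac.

The entire 270,000 passes to the descendants.
That amount (270,000) is divided into 2 shares of 135,000: Farrukh takes 135,000; Samir's 135,000 share passes to Samir's issue.
Samir's share (135,000) is divided into 3 shares of 45,000: Jarrah, Cormac, and Qadir each take 45,000.

Cormac receives 45,000.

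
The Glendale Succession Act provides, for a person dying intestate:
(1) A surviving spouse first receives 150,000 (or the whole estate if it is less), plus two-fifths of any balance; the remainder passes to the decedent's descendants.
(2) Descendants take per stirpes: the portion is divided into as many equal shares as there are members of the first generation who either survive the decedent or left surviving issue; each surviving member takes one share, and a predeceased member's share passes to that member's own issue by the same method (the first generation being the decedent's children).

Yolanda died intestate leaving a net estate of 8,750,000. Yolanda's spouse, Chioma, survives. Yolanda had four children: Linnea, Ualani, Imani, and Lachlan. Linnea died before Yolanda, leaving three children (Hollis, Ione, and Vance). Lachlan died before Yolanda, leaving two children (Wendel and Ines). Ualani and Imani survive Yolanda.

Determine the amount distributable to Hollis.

Hollis receives 430,000.

Chioma first takes 150,000, leaving a balance of 8,600,000. Chioma then takes two-fifths of the balance (3,440,000), for a total of 3,590,000. The remaining 5,160,000 passes to the descendants.
The descendants' portion (5,160,000) is divided into 4 shares of 1,290,000: Ualani and Imani each take 1,290,000; Linnea's 1,290,000 share passes to Linnea's issue; Lachlan's 1,290,000 share passes to Lachlan's issue.
Linnea's share (1,290,000) is divided into 3 shares of 430,000: Hollis, Ione, and Vance each take 430,000.
Lachlan's share (1,290,000) is divided into 2 shares of 645,000: Wendel and Ines each take 645,000.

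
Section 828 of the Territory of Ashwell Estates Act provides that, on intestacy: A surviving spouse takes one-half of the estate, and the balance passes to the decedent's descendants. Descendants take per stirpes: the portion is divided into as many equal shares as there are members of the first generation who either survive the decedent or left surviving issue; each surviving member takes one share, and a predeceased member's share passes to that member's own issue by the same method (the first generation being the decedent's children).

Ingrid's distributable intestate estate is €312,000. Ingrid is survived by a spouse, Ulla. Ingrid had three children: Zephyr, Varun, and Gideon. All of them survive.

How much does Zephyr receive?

Zephyr receives €52,000.

Ulla takes one-half of €312,000 = €156,000. The remaining €156,000 passes to the descendants.
The descendants' portion (€156,000) is divided into 3 shares of €52,000: Zephyr, Varun, and Gideon each take €52,000.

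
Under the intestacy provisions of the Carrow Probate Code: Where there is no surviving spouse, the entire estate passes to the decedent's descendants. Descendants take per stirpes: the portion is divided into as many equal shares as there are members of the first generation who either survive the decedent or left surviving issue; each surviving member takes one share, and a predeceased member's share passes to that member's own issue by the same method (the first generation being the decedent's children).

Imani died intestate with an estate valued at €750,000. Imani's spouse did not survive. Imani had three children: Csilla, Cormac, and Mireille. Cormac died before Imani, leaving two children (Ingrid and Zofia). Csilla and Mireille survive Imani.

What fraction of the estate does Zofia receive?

The entire €750,000 passes to the descendants.
That amount (€750,000) is divided into 3 shares of €250,000: Csilla and Mireille each take €250,000; Cormac's €250,000 share passes to Cormac's issue.
Cormac's share (€250,000) is divided into 2 shares of €125,000: Ingrid and Zofia each take €125,000.

Zofia receives 1/6 of the estate.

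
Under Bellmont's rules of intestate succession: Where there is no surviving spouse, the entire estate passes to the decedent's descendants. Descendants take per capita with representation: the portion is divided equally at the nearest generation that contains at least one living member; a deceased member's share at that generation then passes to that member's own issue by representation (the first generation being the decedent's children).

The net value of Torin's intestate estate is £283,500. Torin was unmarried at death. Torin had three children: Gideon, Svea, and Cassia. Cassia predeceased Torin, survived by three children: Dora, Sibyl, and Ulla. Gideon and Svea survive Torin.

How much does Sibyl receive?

Sibyl receives £31,500.

The entire £283,500 passes to the descendants.
That amount (£283,500) is divided into 3 shares of £94,500: Gideon and Svea each take £94,500; Cassia's £94,500 share passes to Cassia's issue.
Cassia's share (£94,500) is divided into 3 shares of £31,500: Dora, Sibyl, and Ulla each take £31,500.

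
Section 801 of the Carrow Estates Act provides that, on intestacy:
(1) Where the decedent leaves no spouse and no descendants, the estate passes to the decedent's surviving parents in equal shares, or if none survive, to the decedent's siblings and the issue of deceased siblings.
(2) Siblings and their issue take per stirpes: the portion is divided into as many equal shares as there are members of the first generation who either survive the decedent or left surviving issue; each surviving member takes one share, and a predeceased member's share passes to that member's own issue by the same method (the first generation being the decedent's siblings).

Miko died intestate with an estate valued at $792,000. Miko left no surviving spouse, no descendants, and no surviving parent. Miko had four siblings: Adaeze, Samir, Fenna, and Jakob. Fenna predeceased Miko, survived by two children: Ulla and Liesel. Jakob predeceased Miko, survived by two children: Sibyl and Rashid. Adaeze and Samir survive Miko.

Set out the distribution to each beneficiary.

The entire $792,000 passes to the siblings and their issue.
That amount ($792,000) is divided into 4 shares of $198,000: Adaeze and Samir each take $198,000; Fenna's $198,000 share passes to Fenna's issue; Jakob's $198,000 share passes to Jakob's issue.
Fenna's share ($198,000) is divided into 2 shares of $99,000: Ulla and Liesel each take $99,000.
Jakob's share ($198,000) is divided into 2 shares of $99,000: Sibyl and Rashid each take $99,000.

Adaeze: $198,000; Samir: $198,000; Ulla: $99,000; Liesel: $99,000; Sibyl: $99,000; Rashid: $99,000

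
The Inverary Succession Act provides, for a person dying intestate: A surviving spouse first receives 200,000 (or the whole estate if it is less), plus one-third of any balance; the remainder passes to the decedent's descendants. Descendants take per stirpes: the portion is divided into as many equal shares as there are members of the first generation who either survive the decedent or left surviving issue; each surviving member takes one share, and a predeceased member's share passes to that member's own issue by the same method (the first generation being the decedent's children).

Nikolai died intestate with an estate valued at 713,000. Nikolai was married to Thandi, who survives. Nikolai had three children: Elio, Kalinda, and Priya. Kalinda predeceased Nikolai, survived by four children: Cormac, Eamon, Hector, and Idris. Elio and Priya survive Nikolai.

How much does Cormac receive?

Cormac receives 28,500.

Thandi first takes 200,000, leaving a balance of 513,000. Thandi then takes one-third of the balance (171,000), for a total of 371,000. The remaining 342,000 passes to the descendants.
The descendants' portion (342,000) is divided into 3 shares of 114,000: Elio and Priya each take 114,000; Kalinda's 114,000 share passes to Kalinda's issue.
Kalinda's share (114,000) is divided into 4 shares of 28,500: Cormac, Eamon, Hector, and Idris each take 28,500.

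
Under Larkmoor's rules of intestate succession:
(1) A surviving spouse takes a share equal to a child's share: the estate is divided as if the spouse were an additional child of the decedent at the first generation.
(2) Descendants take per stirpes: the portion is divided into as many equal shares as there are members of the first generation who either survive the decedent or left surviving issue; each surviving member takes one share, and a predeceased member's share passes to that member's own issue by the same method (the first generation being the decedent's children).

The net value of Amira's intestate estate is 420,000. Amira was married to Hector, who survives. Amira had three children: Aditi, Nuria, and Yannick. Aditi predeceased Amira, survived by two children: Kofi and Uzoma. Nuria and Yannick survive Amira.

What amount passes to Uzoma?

Uzoma receives 52,500.

The spouse counts as an additional share at the children's level, so there are 4 primary shares of 105,000. Hector takes one such share (105,000).
The children's combined portion (315,000) is divided into 3 shares of 105,000: Nuria and Yannick each take 105,000; Aditi's 105,000 share passes to Aditi's issue.
Aditi's share (105,000) is divided into 2 shares of 52,500: Kofi and Uzoma each take 52,500.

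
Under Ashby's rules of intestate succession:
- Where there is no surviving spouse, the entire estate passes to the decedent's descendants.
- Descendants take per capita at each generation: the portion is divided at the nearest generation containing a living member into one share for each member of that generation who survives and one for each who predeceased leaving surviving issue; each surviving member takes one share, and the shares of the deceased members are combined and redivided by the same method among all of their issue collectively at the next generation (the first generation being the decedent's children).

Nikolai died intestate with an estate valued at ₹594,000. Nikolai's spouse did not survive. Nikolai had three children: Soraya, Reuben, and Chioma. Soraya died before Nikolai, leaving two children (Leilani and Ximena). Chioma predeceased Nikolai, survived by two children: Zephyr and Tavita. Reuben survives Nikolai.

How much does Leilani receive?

The entire ₹594,000 passes to the descendants.
That amount (₹594,000) is divided at the children's generation into 3 shares of ₹198,000. Reuben takes ₹198,000. The 2 shares of the deceased (Soraya and Chioma) are combined into a pool of ₹396,000.
That pool (₹396,000) is divided at the grandchildren's generation equally among Leilani, Ximena, Zephyr, and Tavita: ₹99,000 each.

Leilani receives ₹99,000.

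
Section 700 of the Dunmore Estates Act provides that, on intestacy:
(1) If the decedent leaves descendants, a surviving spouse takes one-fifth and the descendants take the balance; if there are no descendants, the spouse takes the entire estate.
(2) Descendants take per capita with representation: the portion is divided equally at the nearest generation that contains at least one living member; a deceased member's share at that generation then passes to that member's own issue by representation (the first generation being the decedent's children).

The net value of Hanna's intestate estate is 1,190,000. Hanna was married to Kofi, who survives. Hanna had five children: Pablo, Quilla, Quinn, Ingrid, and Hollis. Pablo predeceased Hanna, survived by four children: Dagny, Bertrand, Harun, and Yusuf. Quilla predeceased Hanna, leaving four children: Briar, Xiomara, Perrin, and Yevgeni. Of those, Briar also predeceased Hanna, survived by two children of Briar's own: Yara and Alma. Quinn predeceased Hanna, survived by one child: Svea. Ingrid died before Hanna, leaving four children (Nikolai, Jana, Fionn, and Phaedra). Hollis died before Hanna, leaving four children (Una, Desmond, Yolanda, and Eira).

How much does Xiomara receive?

Xiomara receives 56,000.

Kofi takes one-fifth of 1,190,000 = 238,000. The remaining 952,000 passes to the descendants.
No child survives, so the initial division is made at the grandchildren's generation.
The descendants' portion (952,000) is divided into 17 shares of 56,000: Dagny, Bertrand, Harun, Yusuf, Xiomara, Perrin, Yevgeni, Svea, Nikolai, Jana, Fionn, Phaedra, Una, Desmond, Yolanda, and Eira each take 56,000; Briar's 56,000 share passes to Briar's issue.
Briar's share (56,000) is divided into 2 shares of 28,000: Yara and Alma each take 28,000.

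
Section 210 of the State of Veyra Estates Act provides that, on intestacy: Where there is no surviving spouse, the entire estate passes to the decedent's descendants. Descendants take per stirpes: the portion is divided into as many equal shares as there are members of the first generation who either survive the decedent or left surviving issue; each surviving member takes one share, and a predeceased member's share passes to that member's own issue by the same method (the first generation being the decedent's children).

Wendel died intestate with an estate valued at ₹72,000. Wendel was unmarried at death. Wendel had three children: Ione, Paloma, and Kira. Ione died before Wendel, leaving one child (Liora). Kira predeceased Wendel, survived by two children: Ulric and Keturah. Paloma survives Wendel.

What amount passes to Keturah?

The entire ₹72,000 passes to the descendants.
That amount (₹72,000) is divided into 3 shares of ₹24,000: Paloma takes ₹24,000; Ione's ₹24,000 share passes to Ione's issue; Kira's ₹24,000 share passes to Kira's issue.
Ione's share (₹24,000) passes entirely to Liora.
Kira's share (₹24,000) is divided into 2 shares of ₹12,000: Ulric and Keturah each take ₹12,000.

Keturah receives ₹12,000.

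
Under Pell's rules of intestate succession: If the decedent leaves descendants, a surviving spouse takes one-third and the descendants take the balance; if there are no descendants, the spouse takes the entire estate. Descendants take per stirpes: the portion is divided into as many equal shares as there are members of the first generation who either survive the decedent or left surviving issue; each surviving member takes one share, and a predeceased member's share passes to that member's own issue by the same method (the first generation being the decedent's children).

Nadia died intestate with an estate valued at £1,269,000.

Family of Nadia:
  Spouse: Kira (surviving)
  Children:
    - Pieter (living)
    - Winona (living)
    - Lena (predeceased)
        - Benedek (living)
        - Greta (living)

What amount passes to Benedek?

Kira takes one-third of £1,269,000 = £423,000. The remaining £846,000 passes to the descendants.
The descendants' portion (£846,000) is divided into 3 shares of £282,000: Pieter and Winona each take £282,000; Lena's £282,000 share passes to Lena's issue.
Lena's share (£282,000) is divided into 2 shares of £141,000: Benedek and Greta each take £141,000.

Benedek receives £141,000.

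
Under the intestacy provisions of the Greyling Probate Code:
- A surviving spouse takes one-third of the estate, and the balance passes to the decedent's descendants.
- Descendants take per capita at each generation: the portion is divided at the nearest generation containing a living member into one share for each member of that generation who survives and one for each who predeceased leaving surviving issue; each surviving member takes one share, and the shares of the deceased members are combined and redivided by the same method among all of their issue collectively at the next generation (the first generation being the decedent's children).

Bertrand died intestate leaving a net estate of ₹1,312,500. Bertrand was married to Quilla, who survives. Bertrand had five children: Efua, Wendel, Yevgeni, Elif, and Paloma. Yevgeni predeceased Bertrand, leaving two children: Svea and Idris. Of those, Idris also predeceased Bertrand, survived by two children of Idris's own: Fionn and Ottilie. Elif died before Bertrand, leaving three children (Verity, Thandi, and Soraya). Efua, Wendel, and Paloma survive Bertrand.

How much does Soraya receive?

Soraya receives ₹70,000.

Quilla takes one-third of ₹1,312,500 = ₹437,500. The remaining ₹875,000 passes to the descendants.
The descendants' portion (₹875,000) is divided at the children's generation into 5 shares of ₹175,000. Efua, Wendel, and Paloma each take ₹175,000. The 2 shares of the deceased (Yevgeni and Elif) are combined into a pool of ₹350,000.
That pool (₹350,000) is divided at the grandchildren's generation into 5 shares of ₹70,000. Svea, Verity, Thandi, and Soraya each take ₹70,000. The remaining share for the deceased Idris (₹70,000) is carried to the next generation.
That pool (₹70,000) is divided at the great-grandchildren's generation equally among Fionn and Ottilie: ₹35,000 each.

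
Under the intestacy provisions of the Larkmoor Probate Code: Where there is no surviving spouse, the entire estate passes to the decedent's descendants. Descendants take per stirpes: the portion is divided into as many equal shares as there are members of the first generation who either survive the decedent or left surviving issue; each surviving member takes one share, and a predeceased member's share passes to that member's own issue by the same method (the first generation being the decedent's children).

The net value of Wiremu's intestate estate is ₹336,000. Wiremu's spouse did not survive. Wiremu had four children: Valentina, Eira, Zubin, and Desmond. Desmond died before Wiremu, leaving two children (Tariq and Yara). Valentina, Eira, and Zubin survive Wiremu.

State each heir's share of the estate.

The entire ₹336,000 passes to the descendants.
That amount (₹336,000) is divided into 4 shares of ₹84,000: Valentina, Eira, and Zubin each take ₹84,000; Desmond's ₹84,000 share passes to Desmond's issue.
Desmond's share (₹84,000) is divided into 2 shares of ₹42,000: Tariq and Yara each take ₹42,000.

Valentina: ₹84,000; Eira: ₹84,000; Zubin: ₹84,000; Tariq: ₹42,000; Yara: ₹42,000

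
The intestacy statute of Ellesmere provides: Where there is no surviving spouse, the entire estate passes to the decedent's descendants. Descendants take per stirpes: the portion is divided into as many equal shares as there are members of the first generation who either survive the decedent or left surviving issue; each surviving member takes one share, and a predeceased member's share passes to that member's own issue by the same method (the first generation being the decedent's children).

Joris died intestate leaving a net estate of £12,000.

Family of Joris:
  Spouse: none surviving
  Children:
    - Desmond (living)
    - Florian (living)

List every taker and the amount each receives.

Desmond: £6,000; Florian: £6,000

The entire £12,000 passes to the descendants.
That amount (£12,000) is divided into 2 shares of £6,000: Desmond and Florian each take £6,000.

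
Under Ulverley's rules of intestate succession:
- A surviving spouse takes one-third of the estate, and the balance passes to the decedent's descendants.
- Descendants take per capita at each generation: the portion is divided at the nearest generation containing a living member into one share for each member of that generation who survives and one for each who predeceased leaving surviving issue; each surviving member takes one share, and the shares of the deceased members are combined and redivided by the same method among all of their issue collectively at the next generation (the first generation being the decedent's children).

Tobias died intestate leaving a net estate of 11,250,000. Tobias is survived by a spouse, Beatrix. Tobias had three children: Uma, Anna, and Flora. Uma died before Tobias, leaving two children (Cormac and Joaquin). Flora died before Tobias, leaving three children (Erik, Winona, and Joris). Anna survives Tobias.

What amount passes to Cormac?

Cormac receives 1,000,000.

Beatrix takes one-third of 11,250,000 = 3,750,000. The remaining 7,500,000 passes to the descendants.
The descendants' portion (7,500,000) is divided at the children's generation into 3 shares of 2,500,000. Anna takes 2,500,000. The 2 shares of the deceased (Uma and Flora) are combined into a pool of 5,000,000.
That pool (5,000,000) is divided at the grandchildren's generation equally among Cormac, Joaquin, Erik, Winona, and Joris: 1,000,000 each.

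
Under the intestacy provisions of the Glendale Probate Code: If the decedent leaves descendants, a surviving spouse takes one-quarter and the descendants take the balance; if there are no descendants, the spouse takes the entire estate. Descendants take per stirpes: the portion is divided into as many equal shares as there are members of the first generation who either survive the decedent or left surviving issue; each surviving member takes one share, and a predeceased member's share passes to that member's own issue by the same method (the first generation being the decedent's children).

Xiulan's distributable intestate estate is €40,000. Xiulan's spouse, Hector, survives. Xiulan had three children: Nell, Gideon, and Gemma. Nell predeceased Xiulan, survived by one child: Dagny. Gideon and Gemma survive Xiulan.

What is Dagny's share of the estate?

Hector takes one-quarter of €40,000 = €10,000. The remaining €30,000 passes to the descendants.
The descendants' portion (€30,000) is divided into 3 shares of €10,000: Gideon and Gemma each take €10,000; Nell's €10,000 share passes to Nell's issue.
Nell's share (€10,000) passes entirely to Dagny.

Dagny receives €10,000.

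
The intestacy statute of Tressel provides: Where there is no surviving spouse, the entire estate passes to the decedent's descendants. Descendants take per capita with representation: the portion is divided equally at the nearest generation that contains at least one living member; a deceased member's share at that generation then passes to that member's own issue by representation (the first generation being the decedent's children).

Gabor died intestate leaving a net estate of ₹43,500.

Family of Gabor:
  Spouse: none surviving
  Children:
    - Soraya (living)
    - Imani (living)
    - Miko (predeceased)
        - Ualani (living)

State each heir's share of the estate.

Soraya: ₹14,500; Imani: ₹14,500; Ualani: ₹14,500

The entire ₹43,500 passes to the descendants.
That amount (₹43,500) is divided into 3 shares of ₹14,500: Soraya and Imani each take ₹14,500; Miko's ₹14,500 share passes to Miko's issue.
Miko's share (₹14,500) passes entirely to Ualani.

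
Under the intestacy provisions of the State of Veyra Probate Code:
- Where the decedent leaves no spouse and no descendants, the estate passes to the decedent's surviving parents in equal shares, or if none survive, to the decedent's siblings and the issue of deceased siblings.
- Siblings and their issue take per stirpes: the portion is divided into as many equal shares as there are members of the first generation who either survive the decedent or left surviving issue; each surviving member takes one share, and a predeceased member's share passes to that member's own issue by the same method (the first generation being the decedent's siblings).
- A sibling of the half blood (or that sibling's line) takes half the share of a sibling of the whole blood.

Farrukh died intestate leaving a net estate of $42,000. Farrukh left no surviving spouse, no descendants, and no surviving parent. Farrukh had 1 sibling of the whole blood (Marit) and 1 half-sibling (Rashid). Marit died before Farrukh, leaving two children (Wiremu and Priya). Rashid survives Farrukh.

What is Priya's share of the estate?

Priya receives $14,000.

The entire $42,000 passes to the siblings and their issue.
Counting each half-blood sibling's line as half a unit, there are 3/2 units in $42,000, so one unit is $28,000. Whole-blood lines (Marit) take $28,000 each; half-blood lines (Rashid) take $14,000 each.
Marit's share ($28,000) is divided into 2 shares of $14,000: Wiremu and Priya each take $14,000.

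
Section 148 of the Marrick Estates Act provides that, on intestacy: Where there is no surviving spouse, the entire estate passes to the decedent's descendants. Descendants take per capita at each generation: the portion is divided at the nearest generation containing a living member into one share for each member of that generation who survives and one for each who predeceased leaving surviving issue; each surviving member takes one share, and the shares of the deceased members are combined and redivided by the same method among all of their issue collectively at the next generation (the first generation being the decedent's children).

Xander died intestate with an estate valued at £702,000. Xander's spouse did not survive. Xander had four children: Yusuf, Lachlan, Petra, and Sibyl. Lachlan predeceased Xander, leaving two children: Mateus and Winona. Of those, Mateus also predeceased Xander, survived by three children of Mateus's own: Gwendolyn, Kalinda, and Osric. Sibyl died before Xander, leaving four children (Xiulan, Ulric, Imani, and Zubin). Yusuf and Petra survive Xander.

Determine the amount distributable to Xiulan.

The entire £702,000 passes to the descendants.
That amount (£702,000) is divided at the children's generation into 4 shares of £175,500. Yusuf and Petra each take £175,500. The 2 shares of the deceased (Lachlan and Sibyl) are combined into a pool of £351,000.
That pool (£351,000) is divided at the grandchildren's generation into 6 shares of £58,500. Winona, Xiulan, Ulric, Imani, and Zubin each take £58,500. The remaining share for the deceased Mateus (£58,500) is carried to the next generation.
That pool (£58,500) is divided at the great-grandchildren's generation equally among Gwendolyn, Kalinda, and Osric: £19,500 each.

Xiulan receives £58,500.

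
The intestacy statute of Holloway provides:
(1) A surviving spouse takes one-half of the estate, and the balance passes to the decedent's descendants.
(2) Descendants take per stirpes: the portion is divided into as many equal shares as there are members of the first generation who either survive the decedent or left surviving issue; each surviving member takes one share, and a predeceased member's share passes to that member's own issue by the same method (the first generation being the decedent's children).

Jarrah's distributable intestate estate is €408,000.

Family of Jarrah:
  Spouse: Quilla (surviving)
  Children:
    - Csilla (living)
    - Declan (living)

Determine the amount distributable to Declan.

Quilla takes one-half of €408,000 = €204,000. The remaining €204,000 passes to the descendants.
The descendants' portion (€204,000) is divided into 2 shares of €102,000: Csilla and Declan each take €102,000.

Declan receives €102,000.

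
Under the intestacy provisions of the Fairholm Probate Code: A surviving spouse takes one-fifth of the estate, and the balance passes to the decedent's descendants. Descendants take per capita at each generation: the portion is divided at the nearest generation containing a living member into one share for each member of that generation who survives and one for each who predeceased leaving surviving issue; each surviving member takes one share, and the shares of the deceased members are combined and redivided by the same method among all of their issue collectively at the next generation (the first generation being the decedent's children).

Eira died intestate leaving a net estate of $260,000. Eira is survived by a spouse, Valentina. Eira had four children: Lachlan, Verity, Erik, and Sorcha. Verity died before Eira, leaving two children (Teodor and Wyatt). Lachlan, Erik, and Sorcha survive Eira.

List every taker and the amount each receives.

Valentina takes one-fifth of $260,000 = $52,000. The remaining $208,000 passes to the descendants.
The descendants' portion ($208,000) is divided at the children's generation into 4 shares of $52,000. Lachlan, Erik, and Sorcha each take $52,000. The remaining share for the deceased Verity ($52,000) is carried to the next generation.
That pool ($52,000) is divided at the grandchildren's generation equally among Teodor and Wyatt: $26,000 each.

Valentina: $52,000; Lachlan: $52,000; Teodor: $26,000; Wyatt: $26,000; Erik: $52,000; Sorcha: $52,000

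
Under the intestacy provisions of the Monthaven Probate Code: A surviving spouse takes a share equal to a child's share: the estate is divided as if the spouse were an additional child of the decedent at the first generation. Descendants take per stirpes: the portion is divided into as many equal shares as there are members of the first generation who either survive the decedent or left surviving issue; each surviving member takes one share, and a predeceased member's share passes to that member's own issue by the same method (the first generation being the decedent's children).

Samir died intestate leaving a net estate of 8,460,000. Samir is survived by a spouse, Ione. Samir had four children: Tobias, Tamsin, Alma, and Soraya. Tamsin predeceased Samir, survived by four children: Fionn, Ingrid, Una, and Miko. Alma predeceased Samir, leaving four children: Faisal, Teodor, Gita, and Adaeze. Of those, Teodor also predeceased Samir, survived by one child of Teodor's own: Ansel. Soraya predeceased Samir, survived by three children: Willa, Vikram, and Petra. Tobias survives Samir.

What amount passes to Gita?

Gita receives 423,000.

The spouse counts as an additional share at the children's level, so there are 5 primary shares of 1,692,000. Ione takes one such share (1,692,000).
The children's combined portion (6,768,000) is divided into 4 shares of 1,692,000: Tobias takes 1,692,000; Tamsin's 1,692,000 share passes to Tamsin's issue; Alma's 1,692,000 share passes to Alma's issue; Soraya's 1,692,000 share passes to Soraya's issue.
Tamsin's share (1,692,000) is divided into 4 shares of 423,000: Fionn, Ingrid, Una, and Miko each take 423,000.
Alma's share (1,692,000) is divided into 4 shares of 423,000: Faisal, Gita, and Adaeze each take 423,000; Teodor's 423,000 share passes to Teodor's issue.
Teodor's share (423,000) passes entirely to Ansel.
Soraya's share (1,692,000) is divided into 3 shares of 564,000: Willa, Vikram, and Petra each take 564,000.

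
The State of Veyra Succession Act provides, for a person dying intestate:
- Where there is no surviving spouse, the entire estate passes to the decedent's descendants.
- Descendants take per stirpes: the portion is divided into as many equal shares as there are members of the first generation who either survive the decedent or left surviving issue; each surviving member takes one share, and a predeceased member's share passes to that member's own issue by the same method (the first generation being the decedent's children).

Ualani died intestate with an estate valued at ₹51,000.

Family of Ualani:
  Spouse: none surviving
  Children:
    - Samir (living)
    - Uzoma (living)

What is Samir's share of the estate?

Samir receives ₹25,500.

The entire ₹51,000 passes to the descendants.
That amount (₹51,000) is divided into 2 shares of ₹25,500: Samir and Uzoma each take ₹25,500.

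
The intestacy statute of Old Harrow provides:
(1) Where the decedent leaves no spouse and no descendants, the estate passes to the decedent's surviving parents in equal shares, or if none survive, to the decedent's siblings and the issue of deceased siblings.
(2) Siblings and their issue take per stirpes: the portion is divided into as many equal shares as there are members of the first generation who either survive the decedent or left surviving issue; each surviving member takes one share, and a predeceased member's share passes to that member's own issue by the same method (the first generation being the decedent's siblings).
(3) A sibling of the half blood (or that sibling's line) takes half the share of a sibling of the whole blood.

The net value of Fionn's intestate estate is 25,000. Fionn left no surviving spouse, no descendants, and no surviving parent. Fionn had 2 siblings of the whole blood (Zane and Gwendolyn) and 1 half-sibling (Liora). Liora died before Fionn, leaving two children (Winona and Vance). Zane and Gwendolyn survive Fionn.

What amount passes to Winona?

Winona receives 2,500.

The entire 25,000 passes to the siblings and their issue.
Counting each half-blood sibling's line as half a unit, there are 5/2 units in 25,000, so one unit is 10,000. Whole-blood lines (Zane and Gwendolyn) take 10,000 each; half-blood lines (Liora) take 5,000 each.
Liora's share (5,000) is divided into 2 shares of 2,500: Winona and Vance each take 2,500.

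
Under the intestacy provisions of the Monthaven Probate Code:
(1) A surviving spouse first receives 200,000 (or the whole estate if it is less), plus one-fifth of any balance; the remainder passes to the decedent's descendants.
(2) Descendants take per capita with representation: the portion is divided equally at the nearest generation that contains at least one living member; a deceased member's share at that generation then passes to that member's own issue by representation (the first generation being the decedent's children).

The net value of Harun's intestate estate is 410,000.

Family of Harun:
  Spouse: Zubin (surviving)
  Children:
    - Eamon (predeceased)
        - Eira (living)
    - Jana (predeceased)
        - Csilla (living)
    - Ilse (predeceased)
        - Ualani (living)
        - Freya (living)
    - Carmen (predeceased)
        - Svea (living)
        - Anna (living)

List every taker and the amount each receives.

Zubin: 242,000; Eira: 28,000; Csilla: 28,000; Ualani: 28,000; Freya: 28,000; Svea: 28,000; Anna: 28,000

Zubin first takes 200,000, leaving a balance of 210,000. Zubin then takes one-fifth of the balance (42,000), for a total of 242,000. The remaining 168,000 passes to the descendants.
No child survives, so the initial division is made at the grandchildren's generation.
The descendants' portion (168,000) is divided into 6 shares of 28,000: Eira, Csilla, Ualani, Freya, Svea, and Anna each take 28,000.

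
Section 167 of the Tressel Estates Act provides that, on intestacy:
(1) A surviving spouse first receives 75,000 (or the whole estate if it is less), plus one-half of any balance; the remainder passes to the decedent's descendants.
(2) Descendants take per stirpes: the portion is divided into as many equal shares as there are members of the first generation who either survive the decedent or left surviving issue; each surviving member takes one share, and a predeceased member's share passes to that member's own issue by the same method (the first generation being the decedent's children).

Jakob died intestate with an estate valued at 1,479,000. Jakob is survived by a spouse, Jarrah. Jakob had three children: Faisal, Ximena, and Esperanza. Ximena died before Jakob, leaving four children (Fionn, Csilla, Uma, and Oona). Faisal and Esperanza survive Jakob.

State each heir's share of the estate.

Jarrah first takes 75,000, leaving a balance of 1,404,000. Jarrah then takes one-half of the balance (702,000), for a total of 777,000. The remaining 702,000 passes to the descendants.
The descendants' portion (702,000) is divided into 3 shares of 234,000: Faisal and Esperanza each take 234,000; Ximena's 234,000 share passes to Ximena's issue.
Ximena's share (234,000) is divided into 4 shares of 58,500: Fionn, Csilla, Uma, and Oona each take 58,500.

Jarrah: 777,000; Faisal: 234,000; Fionn: 58,500; Csilla: 58,500; Uma: 58,500; Oona: 58,500; Esperanza: 234,000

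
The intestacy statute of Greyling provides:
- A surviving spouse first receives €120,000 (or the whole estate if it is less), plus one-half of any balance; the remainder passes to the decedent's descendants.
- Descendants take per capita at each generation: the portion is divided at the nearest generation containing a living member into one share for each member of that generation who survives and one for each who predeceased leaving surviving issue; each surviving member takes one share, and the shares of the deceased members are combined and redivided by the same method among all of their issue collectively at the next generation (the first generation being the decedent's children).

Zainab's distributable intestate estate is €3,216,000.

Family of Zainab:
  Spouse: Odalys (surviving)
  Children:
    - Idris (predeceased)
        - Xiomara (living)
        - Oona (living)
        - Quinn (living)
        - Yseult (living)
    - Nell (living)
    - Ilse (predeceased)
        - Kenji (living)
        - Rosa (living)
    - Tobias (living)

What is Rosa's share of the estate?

Rosa receives €129,000.

Odalys first takes €120,000, leaving a balance of €3,096,000. Odalys then takes one-half of the balance (€1,548,000), for a total of €1,668,000. The remaining €1,548,000 passes to the descendants.
The descendants' portion (€1,548,000) is divided at the children's generation into 4 shares of €387,000. Nell and Tobias each take €387,000. The 2 shares of the deceased (Idris and Ilse) are combined into a pool of €774,000.
That pool (€774,000) is divided at the grandchildren's generation equally among Xiomara, Oona, Quinn, Yseult, Kenji, and Rosa: €129,000 each.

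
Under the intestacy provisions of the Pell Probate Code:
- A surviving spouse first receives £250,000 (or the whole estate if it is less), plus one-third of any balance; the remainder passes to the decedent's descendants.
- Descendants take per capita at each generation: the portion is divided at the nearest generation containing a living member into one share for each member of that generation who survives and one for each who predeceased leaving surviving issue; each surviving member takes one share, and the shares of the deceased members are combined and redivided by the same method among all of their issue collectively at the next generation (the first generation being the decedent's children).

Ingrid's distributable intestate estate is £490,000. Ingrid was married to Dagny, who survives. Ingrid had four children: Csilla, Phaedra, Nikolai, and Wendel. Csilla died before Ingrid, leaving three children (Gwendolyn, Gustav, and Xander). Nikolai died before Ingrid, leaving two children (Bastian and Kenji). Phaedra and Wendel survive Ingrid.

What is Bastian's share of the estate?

Dagny first takes £250,000, leaving a balance of £240,000. Dagny then takes one-third of the balance (£80,000), for a total of £330,000. The remaining £160,000 passes to the descendants.
The descendants' portion (£160,000) is divided at the children's generation into 4 shares of £40,000. Phaedra and Wendel each take £40,000. The 2 shares of the deceased (Csilla and Nikolai) are combined into a pool of £80,000.
That pool (£80,000) is divided at the grandchildren's generation equally among Gwendolyn, Gustav, Xander, Bastian, and Kenji: £16,000 each.

Bastian receives £16,000.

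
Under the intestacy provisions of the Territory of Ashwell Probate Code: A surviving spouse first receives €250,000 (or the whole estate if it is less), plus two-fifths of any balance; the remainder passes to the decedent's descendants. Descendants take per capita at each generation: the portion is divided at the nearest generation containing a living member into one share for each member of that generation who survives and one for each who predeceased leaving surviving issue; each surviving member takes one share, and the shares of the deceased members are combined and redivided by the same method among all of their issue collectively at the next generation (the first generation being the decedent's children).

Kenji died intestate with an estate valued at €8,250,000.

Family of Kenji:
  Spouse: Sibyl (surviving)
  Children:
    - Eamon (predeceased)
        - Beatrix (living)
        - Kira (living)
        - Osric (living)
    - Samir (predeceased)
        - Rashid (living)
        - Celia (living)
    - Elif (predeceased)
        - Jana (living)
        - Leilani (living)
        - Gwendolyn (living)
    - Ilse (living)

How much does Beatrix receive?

Sibyl first takes €250,000, leaving a balance of €8,000,000. Sibyl then takes two-fifths of the balance (€3,200,000), for a total of €3,450,000. The remaining €4,800,000 passes to the descendants.
The descendants' portion (€4,800,000) is divided at the children's generation into 4 shares of €1,200,000. Ilse takes €1,200,000. The 3 shares of the deceased (Eamon, Samir, and Elif) are combined into a pool of €3,600,000.
That pool (€3,600,000) is divided at the grandchildren's generation equally among Beatrix, Kira, Osric, Rashid, Celia, Jana, Leilani, and Gwendolyn: €450,000 each.

Beatrix receives €450,000.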